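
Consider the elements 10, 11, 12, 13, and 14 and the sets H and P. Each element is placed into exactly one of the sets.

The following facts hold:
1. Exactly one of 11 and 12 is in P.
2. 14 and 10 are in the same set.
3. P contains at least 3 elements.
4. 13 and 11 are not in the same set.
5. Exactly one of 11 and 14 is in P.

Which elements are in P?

P = {10, 12, 13, 14}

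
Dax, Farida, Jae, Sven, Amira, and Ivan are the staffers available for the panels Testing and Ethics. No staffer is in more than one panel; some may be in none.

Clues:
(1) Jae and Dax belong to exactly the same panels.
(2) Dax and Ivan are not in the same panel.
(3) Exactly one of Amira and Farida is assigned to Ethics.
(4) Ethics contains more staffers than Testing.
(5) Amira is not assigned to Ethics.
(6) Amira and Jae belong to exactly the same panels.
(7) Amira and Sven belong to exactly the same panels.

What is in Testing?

Testing = {}

From (5): Amira ∉ Ethics.
(3) (exactly one): Farida ∈ Ethics.
(6): Jae matches Amira: Jae ∉ Ethics.
(7): Sven matches Amira: Sven ∉ Ethics.
(1): Dax matches Jae: Dax ∉ Ethics.
Suppose Dax ∈ Testing: no assignment then satisfies all the clues, so Dax ∉ Testing.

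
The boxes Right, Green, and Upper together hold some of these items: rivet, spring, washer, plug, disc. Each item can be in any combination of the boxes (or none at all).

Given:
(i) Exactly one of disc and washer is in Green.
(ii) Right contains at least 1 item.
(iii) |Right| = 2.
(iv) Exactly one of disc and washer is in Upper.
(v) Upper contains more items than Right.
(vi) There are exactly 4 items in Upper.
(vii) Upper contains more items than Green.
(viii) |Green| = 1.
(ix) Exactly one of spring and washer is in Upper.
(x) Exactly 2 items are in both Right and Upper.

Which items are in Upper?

Upper = {disc, plug, rivet, spring}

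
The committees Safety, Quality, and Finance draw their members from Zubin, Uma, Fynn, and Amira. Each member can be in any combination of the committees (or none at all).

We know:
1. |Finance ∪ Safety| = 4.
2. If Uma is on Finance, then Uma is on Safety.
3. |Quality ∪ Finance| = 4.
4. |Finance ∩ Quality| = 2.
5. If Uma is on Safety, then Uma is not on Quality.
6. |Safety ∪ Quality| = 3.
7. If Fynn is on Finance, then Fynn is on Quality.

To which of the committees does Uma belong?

Uma: Finance, Safety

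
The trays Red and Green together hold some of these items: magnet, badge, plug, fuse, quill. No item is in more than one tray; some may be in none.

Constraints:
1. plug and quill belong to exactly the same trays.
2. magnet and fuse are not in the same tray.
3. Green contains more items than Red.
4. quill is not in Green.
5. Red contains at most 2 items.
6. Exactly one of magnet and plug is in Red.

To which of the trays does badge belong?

badge: Green

From (4): quill ∉ Green.
(1): plug matches quill: plug ∉ Green.
Suppose badge ∈ Red: no assignment then satisfies all the clues, so badge ∉ Red.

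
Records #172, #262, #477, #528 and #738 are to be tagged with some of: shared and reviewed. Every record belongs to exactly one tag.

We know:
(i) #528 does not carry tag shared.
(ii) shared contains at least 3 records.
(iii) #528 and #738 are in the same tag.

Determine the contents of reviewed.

reviewed = {#528, #738}

From (i): #528 ∉ shared.
(iii): #738 matches #528: #738 ∉ shared.
Only one tag left: #528 ∈ reviewed.
Only one tag left: #738 ∈ reviewed.
(ii): only 3 candidates remain for shared, so all are in.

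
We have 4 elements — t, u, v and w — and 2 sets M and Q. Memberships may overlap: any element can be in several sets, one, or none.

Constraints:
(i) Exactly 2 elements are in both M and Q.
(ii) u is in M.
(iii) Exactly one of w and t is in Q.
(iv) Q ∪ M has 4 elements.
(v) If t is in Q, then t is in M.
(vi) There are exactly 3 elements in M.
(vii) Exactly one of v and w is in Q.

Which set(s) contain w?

w: M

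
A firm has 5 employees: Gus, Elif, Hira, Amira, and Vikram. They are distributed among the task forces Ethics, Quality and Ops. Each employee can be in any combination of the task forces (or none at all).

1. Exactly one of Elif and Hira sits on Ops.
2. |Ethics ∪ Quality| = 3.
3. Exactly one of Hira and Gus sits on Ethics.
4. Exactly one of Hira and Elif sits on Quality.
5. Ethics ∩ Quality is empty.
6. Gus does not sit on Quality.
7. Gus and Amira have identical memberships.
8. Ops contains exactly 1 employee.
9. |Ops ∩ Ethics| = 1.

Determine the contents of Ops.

Ops = {Hira}

From (6): Gus ∉ Quality.
(7): Amira matches Gus: Amira ∉ Quality.
Suppose Gus ∈ Ops: no assignment then satisfies all the clues, so Gus ∉ Ops.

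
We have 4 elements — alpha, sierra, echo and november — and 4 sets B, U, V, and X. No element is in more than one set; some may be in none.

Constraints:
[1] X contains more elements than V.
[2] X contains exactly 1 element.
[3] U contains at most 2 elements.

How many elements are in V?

0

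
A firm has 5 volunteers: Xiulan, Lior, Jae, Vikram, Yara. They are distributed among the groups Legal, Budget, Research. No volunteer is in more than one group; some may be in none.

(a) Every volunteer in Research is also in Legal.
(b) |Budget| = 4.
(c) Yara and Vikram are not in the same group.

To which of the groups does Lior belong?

Lior: Budget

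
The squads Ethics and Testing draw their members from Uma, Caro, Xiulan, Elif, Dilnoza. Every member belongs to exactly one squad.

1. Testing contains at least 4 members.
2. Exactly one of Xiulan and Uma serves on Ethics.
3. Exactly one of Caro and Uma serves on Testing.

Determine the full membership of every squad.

Ethics = {Uma}; Testing = {Caro, Dilnoza, Elif, Xiulan}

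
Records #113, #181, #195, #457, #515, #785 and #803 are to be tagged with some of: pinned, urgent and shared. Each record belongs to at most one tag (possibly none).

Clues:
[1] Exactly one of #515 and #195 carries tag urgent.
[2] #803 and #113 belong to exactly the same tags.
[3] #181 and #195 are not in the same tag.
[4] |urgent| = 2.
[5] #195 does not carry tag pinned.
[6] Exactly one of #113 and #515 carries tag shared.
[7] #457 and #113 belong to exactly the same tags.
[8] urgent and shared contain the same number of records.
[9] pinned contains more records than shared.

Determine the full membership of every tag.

pinned = {#113, #457, #803}; urgent = {#195, #785}; shared = {#181, #515}

From (5): #195 ∉ pinned.
Suppose #113 ∉ pinned: no assignment then satisfies all the clues, so #113 ∈ pinned.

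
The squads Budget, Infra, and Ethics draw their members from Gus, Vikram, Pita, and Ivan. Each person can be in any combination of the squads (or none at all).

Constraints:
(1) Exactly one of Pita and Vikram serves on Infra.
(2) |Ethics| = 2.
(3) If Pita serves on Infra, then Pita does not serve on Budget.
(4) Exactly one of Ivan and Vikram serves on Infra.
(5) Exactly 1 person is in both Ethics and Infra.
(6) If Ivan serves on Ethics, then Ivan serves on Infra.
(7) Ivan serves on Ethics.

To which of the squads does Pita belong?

From (7): Ivan ∈ Ethics.
(6): Ivan ∈ Infra.
(4) (exactly one): Vikram ∉ Infra.
(1) (exactly one): Pita ∈ Infra.
(3): Pita ∉ Budget.
Suppose Pita ∈ Ethics: no assignment then satisfies all the clues, so Pita ∉ Ethics.

Pita: Infra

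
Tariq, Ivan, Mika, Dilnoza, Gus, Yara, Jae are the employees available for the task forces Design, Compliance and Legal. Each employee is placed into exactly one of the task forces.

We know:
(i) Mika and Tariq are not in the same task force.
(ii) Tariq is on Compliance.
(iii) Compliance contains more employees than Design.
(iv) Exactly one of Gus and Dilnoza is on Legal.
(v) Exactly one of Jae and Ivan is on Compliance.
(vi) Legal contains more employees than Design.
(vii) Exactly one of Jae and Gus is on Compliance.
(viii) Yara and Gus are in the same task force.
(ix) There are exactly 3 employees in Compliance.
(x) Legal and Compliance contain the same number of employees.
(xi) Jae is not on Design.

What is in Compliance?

Compliance = {Dilnoza, Jae, Tariq}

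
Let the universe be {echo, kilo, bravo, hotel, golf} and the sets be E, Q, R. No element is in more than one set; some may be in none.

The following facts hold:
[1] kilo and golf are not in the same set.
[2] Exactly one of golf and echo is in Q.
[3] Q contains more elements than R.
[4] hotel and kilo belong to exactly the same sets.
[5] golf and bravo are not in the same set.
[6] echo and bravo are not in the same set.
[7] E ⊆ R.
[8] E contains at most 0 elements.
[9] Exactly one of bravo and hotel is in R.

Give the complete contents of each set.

E = {}; Q = {echo, hotel, kilo}; R = {bravo}

(8): E already has 0, so the rest are out.
Suppose echo ∉ Q: no assignment then satisfies all the clues, so echo ∈ Q.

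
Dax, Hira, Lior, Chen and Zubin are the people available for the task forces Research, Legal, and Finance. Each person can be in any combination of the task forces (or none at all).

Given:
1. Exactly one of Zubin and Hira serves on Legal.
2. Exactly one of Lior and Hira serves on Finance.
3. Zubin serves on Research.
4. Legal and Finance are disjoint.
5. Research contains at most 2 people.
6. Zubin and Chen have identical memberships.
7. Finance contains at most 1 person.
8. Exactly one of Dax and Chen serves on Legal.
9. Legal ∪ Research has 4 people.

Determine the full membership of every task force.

Research = {Chen, Zubin}; Legal = {Dax, Hira}; Finance = {Lior}

From (3): Zubin ∈ Research.
(6): Chen matches Zubin: Chen ∈ Research.
(5): Research already has 2, so the rest are out.
Suppose Dax ∉ Legal: no assignment then satisfies all the clues, so Dax ∈ Legal.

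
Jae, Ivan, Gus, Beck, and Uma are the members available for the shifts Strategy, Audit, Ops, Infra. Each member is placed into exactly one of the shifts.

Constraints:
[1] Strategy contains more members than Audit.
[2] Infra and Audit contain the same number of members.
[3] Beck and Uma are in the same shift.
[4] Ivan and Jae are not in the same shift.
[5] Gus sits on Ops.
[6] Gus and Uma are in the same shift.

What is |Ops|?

4

From (5): Gus ∈ Ops.
(6): Uma matches Gus: Uma ∉ Strategy.
(6): Uma matches Gus: Uma ∉ Audit.
(6): Uma matches Gus: Uma ∈ Ops.
(3): Beck matches Uma: Beck ∉ Strategy.
(3): Beck matches Uma: Beck ∉ Audit.
(3): Beck matches Uma: Beck ∈ Ops.
Suppose Jae ∈ Audit: no assignment then satisfies all the clues, so Jae ∉ Audit.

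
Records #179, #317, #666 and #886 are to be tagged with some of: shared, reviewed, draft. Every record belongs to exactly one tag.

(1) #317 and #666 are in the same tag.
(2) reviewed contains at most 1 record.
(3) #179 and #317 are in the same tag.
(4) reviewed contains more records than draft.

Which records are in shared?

shared = {#179, #317, #666}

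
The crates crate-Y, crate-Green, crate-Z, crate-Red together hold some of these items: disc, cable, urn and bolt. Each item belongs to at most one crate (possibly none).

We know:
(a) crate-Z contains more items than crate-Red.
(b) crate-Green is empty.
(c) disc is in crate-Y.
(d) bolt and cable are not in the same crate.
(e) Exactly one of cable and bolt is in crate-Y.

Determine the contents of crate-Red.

crate-Red = {}

From (c): disc ∈ crate-Y.
(b): crate-Green already has 0, so the rest are out.
Suppose cable ∈ crate-Red: no assignment then satisfies all the clues, so cable ∉ crate-Red.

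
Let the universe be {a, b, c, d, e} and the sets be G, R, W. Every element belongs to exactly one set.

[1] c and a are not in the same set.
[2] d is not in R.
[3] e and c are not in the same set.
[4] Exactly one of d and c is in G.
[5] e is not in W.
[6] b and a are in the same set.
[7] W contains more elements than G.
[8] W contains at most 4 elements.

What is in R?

R = {e}

From (2): d ∉ R.
From (5): e ∉ W.
Suppose a ∈ R: no assignment then satisfies all the clues, so a ∉ R.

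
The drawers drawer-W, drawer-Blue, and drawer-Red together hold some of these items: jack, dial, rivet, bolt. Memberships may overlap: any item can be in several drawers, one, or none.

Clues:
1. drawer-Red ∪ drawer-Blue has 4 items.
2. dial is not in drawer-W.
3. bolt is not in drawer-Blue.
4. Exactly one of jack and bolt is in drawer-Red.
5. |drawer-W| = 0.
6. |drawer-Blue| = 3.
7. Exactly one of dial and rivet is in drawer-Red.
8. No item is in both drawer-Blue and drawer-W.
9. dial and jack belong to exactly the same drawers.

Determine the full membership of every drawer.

From (2): dial ∉ drawer-W.
From (3): bolt ∉ drawer-Blue.
(5): drawer-W already has 0, so the rest are out.
(6): only 3 candidates remain for drawer-Blue, so all are in.
Suppose jack ∈ drawer-Red: no assignment then satisfies all the clues, so jack ∉ drawer-Red.

drawer-W = {}; drawer-Blue = {dial, jack, rivet}; drawer-Red = {bolt, rivet}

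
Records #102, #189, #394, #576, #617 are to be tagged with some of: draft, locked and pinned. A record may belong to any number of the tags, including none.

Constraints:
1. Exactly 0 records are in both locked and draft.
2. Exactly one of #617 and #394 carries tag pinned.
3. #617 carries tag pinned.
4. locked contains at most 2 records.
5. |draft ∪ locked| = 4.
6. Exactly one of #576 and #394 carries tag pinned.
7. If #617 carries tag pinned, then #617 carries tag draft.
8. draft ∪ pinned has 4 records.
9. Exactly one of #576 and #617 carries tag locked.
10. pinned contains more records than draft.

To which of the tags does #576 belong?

#576: locked, pinned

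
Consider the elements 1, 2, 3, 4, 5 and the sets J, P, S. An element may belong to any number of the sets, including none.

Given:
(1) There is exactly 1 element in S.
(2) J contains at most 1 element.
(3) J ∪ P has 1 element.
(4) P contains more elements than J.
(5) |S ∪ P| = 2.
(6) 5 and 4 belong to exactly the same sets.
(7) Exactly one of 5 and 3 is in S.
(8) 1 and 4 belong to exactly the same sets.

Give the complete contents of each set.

J = {}; P = {2}; S = {3}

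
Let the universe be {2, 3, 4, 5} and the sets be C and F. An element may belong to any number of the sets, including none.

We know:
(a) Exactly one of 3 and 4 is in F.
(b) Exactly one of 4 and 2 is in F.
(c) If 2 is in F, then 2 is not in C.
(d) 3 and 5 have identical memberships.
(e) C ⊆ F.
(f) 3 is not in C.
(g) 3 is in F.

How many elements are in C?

0

From (f): 3 ∉ C.
From (g): 3 ∈ F.
(a) (exactly one): 4 ∉ F.
(b) (exactly one): 2 ∈ F.
(c): 2 ∉ C.
(d): 5 matches 3: 5 ∉ C.
(d): 5 matches 3: 5 ∈ F.
(e) contrapositive: 4 ∉ C.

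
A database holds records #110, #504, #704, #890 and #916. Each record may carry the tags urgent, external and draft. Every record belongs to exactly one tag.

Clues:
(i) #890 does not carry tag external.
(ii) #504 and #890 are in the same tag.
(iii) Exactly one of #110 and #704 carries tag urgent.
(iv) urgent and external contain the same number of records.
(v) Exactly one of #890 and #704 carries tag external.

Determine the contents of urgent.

urgent = {#110}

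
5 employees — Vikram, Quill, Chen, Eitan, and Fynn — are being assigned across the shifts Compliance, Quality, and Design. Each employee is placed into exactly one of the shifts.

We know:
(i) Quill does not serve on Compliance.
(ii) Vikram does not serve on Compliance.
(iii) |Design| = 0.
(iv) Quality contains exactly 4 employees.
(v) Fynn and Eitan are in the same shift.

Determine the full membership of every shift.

Compliance = {Chen}; Quality = {Eitan, Fynn, Quill, Vikram}; Design = {}

From (i): Quill ∉ Compliance.
From (ii): Vikram ∉ Compliance.
(iii): Design already has 0, so the rest are out.
Only one shift left: Vikram ∈ Quality.
Only one shift left: Quill ∈ Quality.
Suppose Chen ∉ Compliance: no assignment then satisfies all the clues, so Chen ∈ Compliance.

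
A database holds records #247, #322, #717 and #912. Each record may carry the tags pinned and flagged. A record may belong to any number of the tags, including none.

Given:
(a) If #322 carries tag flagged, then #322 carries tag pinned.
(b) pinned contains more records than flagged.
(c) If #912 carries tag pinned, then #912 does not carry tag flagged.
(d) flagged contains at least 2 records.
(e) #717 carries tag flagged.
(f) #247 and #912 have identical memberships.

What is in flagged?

flagged = {#322, #717}

From (e): #717 ∈ flagged.
Suppose #247 ∈ flagged: no assignment then satisfies all the clues, so #247 ∉ flagged.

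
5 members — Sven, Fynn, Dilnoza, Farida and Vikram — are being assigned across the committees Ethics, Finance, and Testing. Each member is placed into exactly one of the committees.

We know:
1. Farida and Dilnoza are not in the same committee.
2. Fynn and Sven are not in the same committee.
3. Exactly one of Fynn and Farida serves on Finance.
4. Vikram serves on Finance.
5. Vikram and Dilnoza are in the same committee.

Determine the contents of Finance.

From (4): Vikram ∈ Finance.
(5): Dilnoza matches Vikram: Dilnoza ∉ Ethics.
(5): Dilnoza matches Vikram: Dilnoza ∈ Finance.
(1): Farida ∉ Finance.
(3) (exactly one): Fynn ∈ Finance.
(2): Sven ∉ Finance.

Finance = {Dilnoza, Fynn, Vikram}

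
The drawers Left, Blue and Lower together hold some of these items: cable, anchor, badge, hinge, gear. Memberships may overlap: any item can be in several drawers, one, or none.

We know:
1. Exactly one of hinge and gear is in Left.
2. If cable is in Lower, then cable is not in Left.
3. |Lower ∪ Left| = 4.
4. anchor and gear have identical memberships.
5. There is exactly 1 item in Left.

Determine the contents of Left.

Left = {hinge}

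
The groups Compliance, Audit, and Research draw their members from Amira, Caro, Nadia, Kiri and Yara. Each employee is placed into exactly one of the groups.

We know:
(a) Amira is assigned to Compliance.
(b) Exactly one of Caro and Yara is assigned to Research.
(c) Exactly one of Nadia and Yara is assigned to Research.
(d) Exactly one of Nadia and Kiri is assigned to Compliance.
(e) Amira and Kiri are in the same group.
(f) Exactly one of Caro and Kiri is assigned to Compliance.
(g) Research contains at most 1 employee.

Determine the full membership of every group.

Compliance = {Amira, Kiri}; Audit = {Caro, Nadia}; Research = {Yara}

From (a): Amira ∈ Compliance.
(e): Kiri matches Amira: Kiri ∈ Compliance.
(f) (exactly one): Caro ∉ Compliance.
(d) (exactly one): Nadia ∉ Compliance.
Suppose Caro ∉ Audit: no assignment then satisfies all the clues, so Caro ∈ Audit.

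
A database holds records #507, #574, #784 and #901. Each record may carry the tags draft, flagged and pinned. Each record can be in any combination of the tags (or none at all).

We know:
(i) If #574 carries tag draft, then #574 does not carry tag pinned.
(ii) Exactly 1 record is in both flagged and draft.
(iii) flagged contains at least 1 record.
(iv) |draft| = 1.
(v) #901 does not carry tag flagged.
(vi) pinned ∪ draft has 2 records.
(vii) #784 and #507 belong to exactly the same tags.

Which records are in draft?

From (v): #901 ∉ flagged.
Suppose #507 ∈ draft: no assignment then satisfies all the clues, so #507 ∉ draft.

draft = {#574}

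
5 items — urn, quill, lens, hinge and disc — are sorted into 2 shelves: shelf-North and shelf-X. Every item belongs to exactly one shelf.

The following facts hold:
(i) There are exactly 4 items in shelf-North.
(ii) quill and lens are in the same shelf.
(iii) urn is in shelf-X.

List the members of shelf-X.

shelf-X = {urn}

From (iii): urn ∈ shelf-X.
(i): only 4 candidates remain for shelf-North, so all are in.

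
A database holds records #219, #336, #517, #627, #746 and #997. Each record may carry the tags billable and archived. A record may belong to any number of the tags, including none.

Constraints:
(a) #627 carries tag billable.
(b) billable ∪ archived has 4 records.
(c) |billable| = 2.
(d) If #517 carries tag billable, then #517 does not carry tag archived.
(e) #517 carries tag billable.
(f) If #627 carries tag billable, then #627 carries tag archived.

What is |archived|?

3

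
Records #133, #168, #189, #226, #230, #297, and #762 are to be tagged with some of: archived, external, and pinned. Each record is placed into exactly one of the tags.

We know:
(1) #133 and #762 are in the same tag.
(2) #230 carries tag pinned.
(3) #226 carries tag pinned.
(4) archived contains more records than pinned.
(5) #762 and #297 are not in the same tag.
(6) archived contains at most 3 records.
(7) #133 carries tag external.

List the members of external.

external = {#133, #762}

From (2): #230 ∈ pinned.
From (3): #226 ∈ pinned.
From (7): #133 ∈ external.
(1): #762 matches #133: #762 ∉ archived.
(1): #762 matches #133: #762 ∈ external.
(5): #297 ∉ external.
Suppose #168 ∈ external: no assignment then satisfies all the clues, so #168 ∉ external.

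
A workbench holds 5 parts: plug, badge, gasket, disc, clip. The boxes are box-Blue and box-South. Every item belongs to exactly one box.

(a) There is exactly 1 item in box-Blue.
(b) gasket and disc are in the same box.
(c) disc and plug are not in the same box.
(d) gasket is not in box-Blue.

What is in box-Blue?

box-Blue = {plug}

From (d): gasket ∉ box-Blue.
(b): disc matches gasket: disc ∉ box-Blue.
Only one box left: gasket ∈ box-South.
Only one box left: disc ∈ box-South.
(c): plug ∉ box-South.
Only one box left: plug ∈ box-Blue.
(a): box-Blue already has 1, so the rest are out.
Only one box left: badge ∈ box-South.
Only one box left: clip ∈ box-South.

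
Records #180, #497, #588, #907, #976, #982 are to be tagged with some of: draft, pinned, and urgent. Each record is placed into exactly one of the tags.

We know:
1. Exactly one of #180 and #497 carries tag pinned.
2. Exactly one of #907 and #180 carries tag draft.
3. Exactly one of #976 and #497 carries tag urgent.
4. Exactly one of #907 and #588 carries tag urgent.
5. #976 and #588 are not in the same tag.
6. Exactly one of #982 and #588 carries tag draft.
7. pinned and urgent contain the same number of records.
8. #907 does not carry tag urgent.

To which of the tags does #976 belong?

#976: pinned

From (8): #907 ∉ urgent.
(4) (exactly one): #588 ∈ urgent.
(5): #976 ∉ urgent.
(6) (exactly one): #982 ∈ draft.
(3) (exactly one): #497 ∈ urgent.
(1) (exactly one): #180 ∈ pinned.
(2) (exactly one): #907 ∈ draft.
Suppose #976 ∈ draft: no assignment then satisfies all the clues, so #976 ∉ draft.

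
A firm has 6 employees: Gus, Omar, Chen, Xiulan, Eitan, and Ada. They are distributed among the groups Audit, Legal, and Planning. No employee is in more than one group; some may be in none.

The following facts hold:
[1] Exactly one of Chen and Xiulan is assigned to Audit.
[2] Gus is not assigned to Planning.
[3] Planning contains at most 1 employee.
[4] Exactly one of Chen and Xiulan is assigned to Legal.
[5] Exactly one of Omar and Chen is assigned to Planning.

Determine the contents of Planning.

Planning = {Omar}

From (2): Gus ∉ Planning.
Suppose Omar ∉ Planning: no assignment then satisfies all the clues, so Omar ∈ Planning.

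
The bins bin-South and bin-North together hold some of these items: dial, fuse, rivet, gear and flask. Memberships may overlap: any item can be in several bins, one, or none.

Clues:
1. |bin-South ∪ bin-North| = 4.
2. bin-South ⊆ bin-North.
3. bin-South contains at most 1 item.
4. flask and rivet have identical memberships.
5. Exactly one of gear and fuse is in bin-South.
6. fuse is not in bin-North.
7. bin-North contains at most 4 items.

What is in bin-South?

bin-South = {gear}

From (6): fuse ∉ bin-North.
(2) contrapositive: fuse ∉ bin-South.
(5) (exactly one): gear ∈ bin-South.
(2) with gear ∈ bin-South: gear ∈ bin-North.
(3): bin-South already has 1, so the rest are out.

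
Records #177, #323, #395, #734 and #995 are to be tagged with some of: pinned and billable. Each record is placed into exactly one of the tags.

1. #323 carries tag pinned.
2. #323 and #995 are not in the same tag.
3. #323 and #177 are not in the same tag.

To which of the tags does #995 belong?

From (1): #323 ∈ pinned.
(2): #995 ∉ pinned.
(3): #177 ∉ pinned.
Only one tag left: #177 ∈ billable.
Only one tag left: #995 ∈ billable.

#995: billable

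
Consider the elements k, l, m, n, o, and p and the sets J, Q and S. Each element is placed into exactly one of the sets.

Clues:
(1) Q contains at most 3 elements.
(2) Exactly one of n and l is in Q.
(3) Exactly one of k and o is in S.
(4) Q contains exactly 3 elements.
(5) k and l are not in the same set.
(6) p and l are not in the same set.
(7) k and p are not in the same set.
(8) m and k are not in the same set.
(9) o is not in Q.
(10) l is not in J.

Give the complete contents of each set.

J = {k}; Q = {m, n, p}; S = {l, o}

From (9): o ∉ Q.
From (10): l ∉ J.
Suppose k ∉ J: no assignment then satisfies all the clues, so k ∈ J.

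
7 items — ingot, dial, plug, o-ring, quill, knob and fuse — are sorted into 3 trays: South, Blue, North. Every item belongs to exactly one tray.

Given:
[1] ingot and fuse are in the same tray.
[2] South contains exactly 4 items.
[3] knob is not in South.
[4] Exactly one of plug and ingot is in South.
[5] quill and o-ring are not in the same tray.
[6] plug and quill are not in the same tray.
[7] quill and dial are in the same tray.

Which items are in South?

South = {dial, fuse, ingot, quill}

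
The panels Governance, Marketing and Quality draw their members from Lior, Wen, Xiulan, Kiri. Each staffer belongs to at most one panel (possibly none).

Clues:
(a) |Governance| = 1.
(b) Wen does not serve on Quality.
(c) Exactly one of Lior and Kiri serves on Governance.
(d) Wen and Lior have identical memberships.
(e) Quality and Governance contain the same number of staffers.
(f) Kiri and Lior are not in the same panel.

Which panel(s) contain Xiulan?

Xiulan: Quality

From (b): Wen ∉ Quality.
(d): Lior matches Wen: Lior ∉ Quality.
Suppose Xiulan ∈ Governance: no assignment then satisfies all the clues, so Xiulan ∉ Governance.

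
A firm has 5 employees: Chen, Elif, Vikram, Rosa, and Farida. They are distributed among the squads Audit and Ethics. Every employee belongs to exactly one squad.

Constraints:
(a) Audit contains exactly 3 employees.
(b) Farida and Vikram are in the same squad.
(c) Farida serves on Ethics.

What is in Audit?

From (c): Farida ∈ Ethics.
(b): Vikram matches Farida: Vikram ∉ Audit.
(b): Vikram matches Farida: Vikram ∈ Ethics.
(a): only 3 candidates remain for Audit, so all are in.

Audit = {Chen, Elif, Rosa}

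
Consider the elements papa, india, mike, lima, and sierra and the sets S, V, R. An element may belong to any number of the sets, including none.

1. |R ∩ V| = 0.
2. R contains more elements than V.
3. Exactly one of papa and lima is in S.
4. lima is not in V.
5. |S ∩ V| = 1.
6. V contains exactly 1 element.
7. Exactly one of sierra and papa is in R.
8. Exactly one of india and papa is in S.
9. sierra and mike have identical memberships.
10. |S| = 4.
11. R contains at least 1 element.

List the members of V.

V = {india}

From (4): lima ∉ V.
Suppose papa ∈ V: no assignment then satisfies all the clues, so papa ∉ V.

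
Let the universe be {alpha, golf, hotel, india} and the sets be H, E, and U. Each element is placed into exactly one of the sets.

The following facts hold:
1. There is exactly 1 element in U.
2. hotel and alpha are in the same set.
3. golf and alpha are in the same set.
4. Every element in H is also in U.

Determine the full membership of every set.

H = {}; E = {alpha, golf, hotel}; U = {india}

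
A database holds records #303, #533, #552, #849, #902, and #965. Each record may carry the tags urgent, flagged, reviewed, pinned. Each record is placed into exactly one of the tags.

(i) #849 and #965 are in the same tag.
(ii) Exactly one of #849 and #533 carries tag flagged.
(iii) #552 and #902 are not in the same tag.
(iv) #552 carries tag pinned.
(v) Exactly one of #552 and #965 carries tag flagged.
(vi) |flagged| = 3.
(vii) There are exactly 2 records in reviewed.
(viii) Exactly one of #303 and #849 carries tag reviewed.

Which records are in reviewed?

reviewed = {#303, #533}

From (iv): #552 ∈ pinned.
(iii): #902 ∉ pinned.
(v) (exactly one): #965 ∈ flagged.
(i): #849 matches #965: #849 ∉ urgent.
(i): #849 matches #965: #849 ∈ flagged.
(ii) (exactly one): #533 ∉ flagged.
(viii) (exactly one): #303 ∈ reviewed.
(vi): only 3 candidates remain for flagged, so all are in.
(vii): only 2 candidates remain for reviewed, so all are in.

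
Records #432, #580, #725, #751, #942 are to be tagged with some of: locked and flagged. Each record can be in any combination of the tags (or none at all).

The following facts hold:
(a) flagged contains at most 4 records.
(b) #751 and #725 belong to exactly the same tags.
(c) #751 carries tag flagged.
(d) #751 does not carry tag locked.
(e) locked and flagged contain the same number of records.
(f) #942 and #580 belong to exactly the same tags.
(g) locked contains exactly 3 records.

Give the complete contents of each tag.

locked = {#432, #580, #942}; flagged = {#432, #725, #751}

From (c): #751 ∈ flagged.
From (d): #751 ∉ locked.
(b): #725 matches #751: #725 ∉ locked.
(b): #725 matches #751: #725 ∈ flagged.
(g): only 3 candidates remain for locked, so all are in.
Suppose #432 ∉ flagged: no assignment then satisfies all the clues, so #432 ∈ flagged.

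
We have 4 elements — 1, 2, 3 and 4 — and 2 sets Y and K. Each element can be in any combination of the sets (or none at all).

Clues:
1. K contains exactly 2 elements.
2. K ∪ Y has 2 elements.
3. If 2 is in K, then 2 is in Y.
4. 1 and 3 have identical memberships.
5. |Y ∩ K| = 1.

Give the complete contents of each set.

Y = {2}; K = {2, 4}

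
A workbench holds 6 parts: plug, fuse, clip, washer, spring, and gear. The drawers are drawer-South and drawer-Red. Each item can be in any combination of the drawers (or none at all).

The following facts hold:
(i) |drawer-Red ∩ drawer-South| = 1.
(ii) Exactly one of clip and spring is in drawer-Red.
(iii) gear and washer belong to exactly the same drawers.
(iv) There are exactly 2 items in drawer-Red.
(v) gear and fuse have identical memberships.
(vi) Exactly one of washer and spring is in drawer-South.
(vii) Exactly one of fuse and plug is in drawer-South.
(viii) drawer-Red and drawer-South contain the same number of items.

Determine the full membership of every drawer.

drawer-South = {plug, spring}; drawer-Red = {clip, plug}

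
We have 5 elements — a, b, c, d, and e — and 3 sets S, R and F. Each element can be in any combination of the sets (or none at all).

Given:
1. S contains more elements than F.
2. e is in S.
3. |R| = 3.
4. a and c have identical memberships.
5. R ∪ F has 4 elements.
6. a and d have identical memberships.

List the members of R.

R = {a, c, d}

From (2): e ∈ S.
Suppose a ∉ R: no assignment then satisfies all the clues, so a ∈ R.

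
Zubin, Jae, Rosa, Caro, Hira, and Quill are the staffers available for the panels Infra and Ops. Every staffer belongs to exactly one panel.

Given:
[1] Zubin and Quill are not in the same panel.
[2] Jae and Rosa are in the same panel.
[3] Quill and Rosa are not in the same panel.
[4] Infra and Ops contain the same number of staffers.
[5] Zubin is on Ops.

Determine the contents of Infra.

Infra = {Caro, Hira, Quill}

From (5): Zubin ∈ Ops.
(1): Quill ∉ Ops.
Only one panel left: Quill ∈ Infra.
(3): Rosa ∉ Infra.
Only one panel left: Rosa ∈ Ops.
(2): Jae matches Rosa: Jae ∉ Infra.
(2): Jae matches Rosa: Jae ∈ Ops.
Suppose Caro ∉ Infra: no assignment then satisfies all the clues, so Caro ∈ Infra.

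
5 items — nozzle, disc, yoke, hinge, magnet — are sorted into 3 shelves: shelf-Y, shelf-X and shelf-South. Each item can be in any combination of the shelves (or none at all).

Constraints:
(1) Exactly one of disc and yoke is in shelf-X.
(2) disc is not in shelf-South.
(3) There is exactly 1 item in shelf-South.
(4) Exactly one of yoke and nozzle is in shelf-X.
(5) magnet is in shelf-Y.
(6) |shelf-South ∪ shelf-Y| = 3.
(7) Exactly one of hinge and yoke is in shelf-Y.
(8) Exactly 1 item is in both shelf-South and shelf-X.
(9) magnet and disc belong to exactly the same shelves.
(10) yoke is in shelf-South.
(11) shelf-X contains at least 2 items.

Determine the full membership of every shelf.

shelf-Y = {disc, magnet, yoke}; shelf-X = {hinge, yoke}; shelf-South = {yoke}

From (2): disc ∉ shelf-South.
From (5): magnet ∈ shelf-Y.
From (10): yoke ∈ shelf-South.
(3): shelf-South already has 1, so the rest are out.
(9): disc matches magnet: disc ∈ shelf-Y.
Suppose nozzle ∈ shelf-Y: no assignment then satisfies all the clues, so nozzle ∉ shelf-Y.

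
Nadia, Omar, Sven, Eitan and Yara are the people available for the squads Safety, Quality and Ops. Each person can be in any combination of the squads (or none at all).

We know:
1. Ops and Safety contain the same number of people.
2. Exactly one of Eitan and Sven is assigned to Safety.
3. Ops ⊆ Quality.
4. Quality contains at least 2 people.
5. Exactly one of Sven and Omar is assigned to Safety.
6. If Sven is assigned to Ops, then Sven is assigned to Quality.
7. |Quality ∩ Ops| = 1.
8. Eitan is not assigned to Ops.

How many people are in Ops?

1

From (8): Eitan ∉ Ops.
Suppose Nadia ∈ Safety: no assignment then satisfies all the clues, so Nadia ∉ Safety.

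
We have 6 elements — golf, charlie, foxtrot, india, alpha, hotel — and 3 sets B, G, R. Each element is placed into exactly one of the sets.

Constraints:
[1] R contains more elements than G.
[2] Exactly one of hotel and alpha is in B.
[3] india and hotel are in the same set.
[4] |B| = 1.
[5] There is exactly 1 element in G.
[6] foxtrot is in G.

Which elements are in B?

B = {alpha}

From (6): foxtrot ∈ G.
(5): G already has 1, so the rest are out.
Suppose golf ∈ B: no assignment then satisfies all the clues, so golf ∉ B.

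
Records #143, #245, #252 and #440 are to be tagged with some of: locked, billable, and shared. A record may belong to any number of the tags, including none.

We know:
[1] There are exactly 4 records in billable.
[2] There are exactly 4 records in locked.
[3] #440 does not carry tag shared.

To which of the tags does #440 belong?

From (3): #440 ∉ shared.
(1): only 4 candidates remain for billable, so all are in.
(2): only 4 candidates remain for locked, so all are in.

#440: billable, locked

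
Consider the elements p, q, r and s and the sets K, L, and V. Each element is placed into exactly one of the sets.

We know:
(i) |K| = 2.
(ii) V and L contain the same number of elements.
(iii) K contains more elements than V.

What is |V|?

1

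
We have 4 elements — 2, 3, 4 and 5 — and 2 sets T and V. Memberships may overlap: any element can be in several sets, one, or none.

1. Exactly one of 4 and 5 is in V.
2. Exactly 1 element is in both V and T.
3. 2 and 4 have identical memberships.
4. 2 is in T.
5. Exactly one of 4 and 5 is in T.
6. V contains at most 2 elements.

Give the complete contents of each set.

T = {2, 3, 4}; V = {3, 5}

From (4): 2 ∈ T.
(3): 4 matches 2: 4 ∈ T.
(5) (exactly one): 5 ∉ T.
Suppose 2 ∈ V: no assignment then satisfies all the clues, so 2 ∉ V.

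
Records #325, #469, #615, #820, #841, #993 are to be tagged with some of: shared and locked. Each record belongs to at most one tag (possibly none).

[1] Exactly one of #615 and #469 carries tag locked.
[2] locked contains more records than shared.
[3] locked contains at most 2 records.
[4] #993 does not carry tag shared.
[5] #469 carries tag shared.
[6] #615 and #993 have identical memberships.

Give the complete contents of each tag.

shared = {#469}; locked = {#615, #993}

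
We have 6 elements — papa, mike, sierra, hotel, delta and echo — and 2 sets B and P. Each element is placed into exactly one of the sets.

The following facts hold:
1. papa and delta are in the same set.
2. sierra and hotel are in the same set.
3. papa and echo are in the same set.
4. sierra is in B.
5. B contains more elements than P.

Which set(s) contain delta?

delta: B

From (4): sierra ∈ B.
(2): hotel matches sierra: hotel ∈ B.
Suppose delta ∉ B: no assignment then satisfies all the clues, so delta ∈ B.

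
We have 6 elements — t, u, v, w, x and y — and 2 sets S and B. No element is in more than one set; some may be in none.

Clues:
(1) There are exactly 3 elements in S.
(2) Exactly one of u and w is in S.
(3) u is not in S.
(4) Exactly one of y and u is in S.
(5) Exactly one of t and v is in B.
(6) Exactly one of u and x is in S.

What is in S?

S = {w, x, y}

From (3): u ∉ S.
(2) (exactly one): w ∈ S.
(4) (exactly one): y ∈ S.
(6) (exactly one): x ∈ S.
(1): S already has 3, so the rest are out.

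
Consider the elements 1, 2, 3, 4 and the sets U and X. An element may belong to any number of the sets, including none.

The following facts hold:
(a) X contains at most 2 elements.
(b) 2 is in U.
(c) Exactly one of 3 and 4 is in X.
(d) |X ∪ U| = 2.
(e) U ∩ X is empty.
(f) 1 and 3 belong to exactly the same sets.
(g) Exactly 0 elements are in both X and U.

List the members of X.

X = {4}

From (b): 2 ∈ U.
(e) (disjoint): 2 ∉ X.
Suppose 1 ∈ X: no assignment then satisfies all the clues, so 1 ∉ X.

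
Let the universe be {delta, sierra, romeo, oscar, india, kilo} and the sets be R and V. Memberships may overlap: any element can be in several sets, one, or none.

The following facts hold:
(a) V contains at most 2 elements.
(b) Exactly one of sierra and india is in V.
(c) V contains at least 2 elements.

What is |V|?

2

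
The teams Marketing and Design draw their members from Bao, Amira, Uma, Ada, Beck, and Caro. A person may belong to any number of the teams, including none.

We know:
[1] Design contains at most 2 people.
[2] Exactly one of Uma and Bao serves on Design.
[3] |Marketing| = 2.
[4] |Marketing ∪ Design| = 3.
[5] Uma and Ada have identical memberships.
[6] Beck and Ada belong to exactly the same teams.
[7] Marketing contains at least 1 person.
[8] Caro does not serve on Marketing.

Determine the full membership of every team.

Marketing = {Amira, Bao}; Design = {Bao, Caro}

From (8): Caro ∉ Marketing.
Suppose Bao ∉ Marketing: no assignment then satisfies all the clues, so Bao ∈ Marketing.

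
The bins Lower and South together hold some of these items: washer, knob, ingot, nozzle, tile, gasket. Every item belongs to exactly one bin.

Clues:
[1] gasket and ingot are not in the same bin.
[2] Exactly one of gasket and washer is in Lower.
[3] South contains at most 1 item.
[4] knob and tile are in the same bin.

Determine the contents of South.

South = {gasket}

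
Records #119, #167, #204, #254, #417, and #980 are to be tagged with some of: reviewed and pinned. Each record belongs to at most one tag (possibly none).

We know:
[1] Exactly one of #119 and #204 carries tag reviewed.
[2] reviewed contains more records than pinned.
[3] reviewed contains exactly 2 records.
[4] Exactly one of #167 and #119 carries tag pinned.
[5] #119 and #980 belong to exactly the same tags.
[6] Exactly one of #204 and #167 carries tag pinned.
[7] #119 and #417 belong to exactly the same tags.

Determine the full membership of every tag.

reviewed = {#204, #254}; pinned = {#167}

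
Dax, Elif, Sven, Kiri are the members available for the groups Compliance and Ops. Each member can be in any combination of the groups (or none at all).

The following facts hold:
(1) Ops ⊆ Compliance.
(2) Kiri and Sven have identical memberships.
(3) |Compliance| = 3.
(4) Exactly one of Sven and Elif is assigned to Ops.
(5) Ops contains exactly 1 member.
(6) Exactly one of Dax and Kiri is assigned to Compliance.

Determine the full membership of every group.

Compliance = {Elif, Kiri, Sven}; Ops = {Elif}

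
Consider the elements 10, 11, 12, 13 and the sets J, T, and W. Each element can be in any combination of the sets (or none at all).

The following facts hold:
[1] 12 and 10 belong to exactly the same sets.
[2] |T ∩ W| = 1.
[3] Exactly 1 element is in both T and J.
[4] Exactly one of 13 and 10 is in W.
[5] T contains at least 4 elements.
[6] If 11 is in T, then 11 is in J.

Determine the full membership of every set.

J = {11}; T = {10, 11, 12, 13}; W = {13}

(5): only 4 candidates remain for T, so all are in.
(6): 11 ∈ J.
Suppose 10 ∈ J: no assignment then satisfies all the clues, so 10 ∉ J.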